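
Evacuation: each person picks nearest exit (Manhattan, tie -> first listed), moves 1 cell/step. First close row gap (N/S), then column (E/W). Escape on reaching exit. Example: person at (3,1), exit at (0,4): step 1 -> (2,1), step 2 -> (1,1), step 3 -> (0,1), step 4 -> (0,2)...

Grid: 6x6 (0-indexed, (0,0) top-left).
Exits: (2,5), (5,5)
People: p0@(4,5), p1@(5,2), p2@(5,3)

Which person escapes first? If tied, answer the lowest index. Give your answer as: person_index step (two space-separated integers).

Step 1: p0:(4,5)->(5,5)->EXIT | p1:(5,2)->(5,3) | p2:(5,3)->(5,4)
Step 2: p0:escaped | p1:(5,3)->(5,4) | p2:(5,4)->(5,5)->EXIT
Step 3: p0:escaped | p1:(5,4)->(5,5)->EXIT | p2:escaped
Exit steps: [1, 3, 2]
First to escape: p0 at step 1

Answer: 0 1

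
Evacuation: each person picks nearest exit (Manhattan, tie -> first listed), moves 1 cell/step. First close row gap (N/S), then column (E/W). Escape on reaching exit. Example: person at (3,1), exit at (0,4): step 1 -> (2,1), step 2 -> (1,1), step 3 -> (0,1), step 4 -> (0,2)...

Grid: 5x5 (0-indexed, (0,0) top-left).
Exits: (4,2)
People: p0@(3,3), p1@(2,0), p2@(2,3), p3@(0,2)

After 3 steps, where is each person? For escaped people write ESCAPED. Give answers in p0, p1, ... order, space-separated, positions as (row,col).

Step 1: p0:(3,3)->(4,3) | p1:(2,0)->(3,0) | p2:(2,3)->(3,3) | p3:(0,2)->(1,2)
Step 2: p0:(4,3)->(4,2)->EXIT | p1:(3,0)->(4,0) | p2:(3,3)->(4,3) | p3:(1,2)->(2,2)
Step 3: p0:escaped | p1:(4,0)->(4,1) | p2:(4,3)->(4,2)->EXIT | p3:(2,2)->(3,2)

ESCAPED (4,1) ESCAPED (3,2)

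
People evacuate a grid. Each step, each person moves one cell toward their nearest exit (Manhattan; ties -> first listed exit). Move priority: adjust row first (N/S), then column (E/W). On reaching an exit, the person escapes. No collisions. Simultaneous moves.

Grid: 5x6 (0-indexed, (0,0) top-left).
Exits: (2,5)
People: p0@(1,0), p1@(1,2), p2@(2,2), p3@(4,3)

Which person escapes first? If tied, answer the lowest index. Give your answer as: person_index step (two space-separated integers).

Answer: 2 3

Derivation:
Step 1: p0:(1,0)->(2,0) | p1:(1,2)->(2,2) | p2:(2,2)->(2,3) | p3:(4,3)->(3,3)
Step 2: p0:(2,0)->(2,1) | p1:(2,2)->(2,3) | p2:(2,3)->(2,4) | p3:(3,3)->(2,3)
Step 3: p0:(2,1)->(2,2) | p1:(2,3)->(2,4) | p2:(2,4)->(2,5)->EXIT | p3:(2,3)->(2,4)
Step 4: p0:(2,2)->(2,3) | p1:(2,4)->(2,5)->EXIT | p2:escaped | p3:(2,4)->(2,5)->EXIT
Step 5: p0:(2,3)->(2,4) | p1:escaped | p2:escaped | p3:escaped
Step 6: p0:(2,4)->(2,5)->EXIT | p1:escaped | p2:escaped | p3:escaped
Exit steps: [6, 4, 3, 4]
First to escape: p2 at step 3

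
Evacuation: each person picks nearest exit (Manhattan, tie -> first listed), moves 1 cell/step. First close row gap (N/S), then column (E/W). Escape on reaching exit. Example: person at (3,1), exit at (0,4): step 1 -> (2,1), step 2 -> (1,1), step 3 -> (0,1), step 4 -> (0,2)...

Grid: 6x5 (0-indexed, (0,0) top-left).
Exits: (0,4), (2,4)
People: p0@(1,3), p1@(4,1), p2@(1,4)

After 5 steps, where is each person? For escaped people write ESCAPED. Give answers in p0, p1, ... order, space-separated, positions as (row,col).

Step 1: p0:(1,3)->(0,3) | p1:(4,1)->(3,1) | p2:(1,4)->(0,4)->EXIT
Step 2: p0:(0,3)->(0,4)->EXIT | p1:(3,1)->(2,1) | p2:escaped
Step 3: p0:escaped | p1:(2,1)->(2,2) | p2:escaped
Step 4: p0:escaped | p1:(2,2)->(2,3) | p2:escaped
Step 5: p0:escaped | p1:(2,3)->(2,4)->EXIT | p2:escaped

ESCAPED ESCAPED ESCAPED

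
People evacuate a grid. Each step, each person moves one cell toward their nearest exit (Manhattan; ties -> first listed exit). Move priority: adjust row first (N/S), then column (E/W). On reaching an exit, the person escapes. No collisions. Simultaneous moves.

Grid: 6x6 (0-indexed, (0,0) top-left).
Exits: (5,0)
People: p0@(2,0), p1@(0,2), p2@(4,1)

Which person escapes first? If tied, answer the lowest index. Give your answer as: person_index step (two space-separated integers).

Answer: 2 2

Derivation:
Step 1: p0:(2,0)->(3,0) | p1:(0,2)->(1,2) | p2:(4,1)->(5,1)
Step 2: p0:(3,0)->(4,0) | p1:(1,2)->(2,2) | p2:(5,1)->(5,0)->EXIT
Step 3: p0:(4,0)->(5,0)->EXIT | p1:(2,2)->(3,2) | p2:escaped
Step 4: p0:escaped | p1:(3,2)->(4,2) | p2:escaped
Step 5: p0:escaped | p1:(4,2)->(5,2) | p2:escaped
Step 6: p0:escaped | p1:(5,2)->(5,1) | p2:escaped
Step 7: p0:escaped | p1:(5,1)->(5,0)->EXIT | p2:escaped
Exit steps: [3, 7, 2]
First to escape: p2 at step 2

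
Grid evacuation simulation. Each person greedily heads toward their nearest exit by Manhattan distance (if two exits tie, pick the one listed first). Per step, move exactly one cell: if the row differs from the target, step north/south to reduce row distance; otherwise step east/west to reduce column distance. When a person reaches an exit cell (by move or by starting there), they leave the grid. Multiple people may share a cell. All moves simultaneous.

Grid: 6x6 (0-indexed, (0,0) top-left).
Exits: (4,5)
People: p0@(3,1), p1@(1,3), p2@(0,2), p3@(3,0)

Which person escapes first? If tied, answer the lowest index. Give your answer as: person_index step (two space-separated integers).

Step 1: p0:(3,1)->(4,1) | p1:(1,3)->(2,3) | p2:(0,2)->(1,2) | p3:(3,0)->(4,0)
Step 2: p0:(4,1)->(4,2) | p1:(2,3)->(3,3) | p2:(1,2)->(2,2) | p3:(4,0)->(4,1)
Step 3: p0:(4,2)->(4,3) | p1:(3,3)->(4,3) | p2:(2,2)->(3,2) | p3:(4,1)->(4,2)
Step 4: p0:(4,3)->(4,4) | p1:(4,3)->(4,4) | p2:(3,2)->(4,2) | p3:(4,2)->(4,3)
Step 5: p0:(4,4)->(4,5)->EXIT | p1:(4,4)->(4,5)->EXIT | p2:(4,2)->(4,3) | p3:(4,3)->(4,4)
Step 6: p0:escaped | p1:escaped | p2:(4,3)->(4,4) | p3:(4,4)->(4,5)->EXIT
Step 7: p0:escaped | p1:escaped | p2:(4,4)->(4,5)->EXIT | p3:escaped
Exit steps: [5, 5, 7, 6]
First to escape: p0 at step 5

Answer: 0 5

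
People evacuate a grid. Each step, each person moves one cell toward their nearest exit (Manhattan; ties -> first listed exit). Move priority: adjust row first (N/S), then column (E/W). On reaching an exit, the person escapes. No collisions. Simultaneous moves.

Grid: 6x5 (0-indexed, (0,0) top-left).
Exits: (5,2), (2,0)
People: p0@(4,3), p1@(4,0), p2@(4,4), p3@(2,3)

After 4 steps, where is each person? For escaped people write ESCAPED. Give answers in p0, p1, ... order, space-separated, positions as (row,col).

Step 1: p0:(4,3)->(5,3) | p1:(4,0)->(3,0) | p2:(4,4)->(5,4) | p3:(2,3)->(2,2)
Step 2: p0:(5,3)->(5,2)->EXIT | p1:(3,0)->(2,0)->EXIT | p2:(5,4)->(5,3) | p3:(2,2)->(2,1)
Step 3: p0:escaped | p1:escaped | p2:(5,3)->(5,2)->EXIT | p3:(2,1)->(2,0)->EXIT

ESCAPED ESCAPED ESCAPED ESCAPED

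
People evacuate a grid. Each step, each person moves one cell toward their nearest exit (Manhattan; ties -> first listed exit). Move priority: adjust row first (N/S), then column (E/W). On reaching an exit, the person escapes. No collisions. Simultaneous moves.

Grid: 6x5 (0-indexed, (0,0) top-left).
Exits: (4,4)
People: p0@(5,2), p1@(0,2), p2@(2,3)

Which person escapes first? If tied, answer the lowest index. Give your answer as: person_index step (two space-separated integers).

Step 1: p0:(5,2)->(4,2) | p1:(0,2)->(1,2) | p2:(2,3)->(3,3)
Step 2: p0:(4,2)->(4,3) | p1:(1,2)->(2,2) | p2:(3,3)->(4,3)
Step 3: p0:(4,3)->(4,4)->EXIT | p1:(2,2)->(3,2) | p2:(4,3)->(4,4)->EXIT
Step 4: p0:escaped | p1:(3,2)->(4,2) | p2:escaped
Step 5: p0:escaped | p1:(4,2)->(4,3) | p2:escaped
Step 6: p0:escaped | p1:(4,3)->(4,4)->EXIT | p2:escaped
Exit steps: [3, 6, 3]
First to escape: p0 at step 3

Answer: 0 3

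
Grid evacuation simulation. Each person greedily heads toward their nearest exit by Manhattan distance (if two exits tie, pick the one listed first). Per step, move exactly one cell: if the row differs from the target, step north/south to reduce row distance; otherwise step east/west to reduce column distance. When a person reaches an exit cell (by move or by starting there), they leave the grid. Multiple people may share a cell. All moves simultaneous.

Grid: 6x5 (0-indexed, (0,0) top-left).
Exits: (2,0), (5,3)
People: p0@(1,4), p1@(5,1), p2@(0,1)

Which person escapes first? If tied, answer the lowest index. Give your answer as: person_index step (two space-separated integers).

Step 1: p0:(1,4)->(2,4) | p1:(5,1)->(5,2) | p2:(0,1)->(1,1)
Step 2: p0:(2,4)->(2,3) | p1:(5,2)->(5,3)->EXIT | p2:(1,1)->(2,1)
Step 3: p0:(2,3)->(2,2) | p1:escaped | p2:(2,1)->(2,0)->EXIT
Step 4: p0:(2,2)->(2,1) | p1:escaped | p2:escaped
Step 5: p0:(2,1)->(2,0)->EXIT | p1:escaped | p2:escaped
Exit steps: [5, 2, 3]
First to escape: p1 at step 2

Answer: 1 2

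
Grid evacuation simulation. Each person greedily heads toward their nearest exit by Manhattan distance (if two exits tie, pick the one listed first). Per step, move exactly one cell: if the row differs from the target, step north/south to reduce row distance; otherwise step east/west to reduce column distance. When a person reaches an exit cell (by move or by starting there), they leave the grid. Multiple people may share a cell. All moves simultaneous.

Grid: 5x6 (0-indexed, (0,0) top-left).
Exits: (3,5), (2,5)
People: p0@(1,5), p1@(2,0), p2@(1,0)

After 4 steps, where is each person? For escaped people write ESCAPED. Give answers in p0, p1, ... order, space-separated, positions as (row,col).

Step 1: p0:(1,5)->(2,5)->EXIT | p1:(2,0)->(2,1) | p2:(1,0)->(2,0)
Step 2: p0:escaped | p1:(2,1)->(2,2) | p2:(2,0)->(2,1)
Step 3: p0:escaped | p1:(2,2)->(2,3) | p2:(2,1)->(2,2)
Step 4: p0:escaped | p1:(2,3)->(2,4) | p2:(2,2)->(2,3)

ESCAPED (2,4) (2,3)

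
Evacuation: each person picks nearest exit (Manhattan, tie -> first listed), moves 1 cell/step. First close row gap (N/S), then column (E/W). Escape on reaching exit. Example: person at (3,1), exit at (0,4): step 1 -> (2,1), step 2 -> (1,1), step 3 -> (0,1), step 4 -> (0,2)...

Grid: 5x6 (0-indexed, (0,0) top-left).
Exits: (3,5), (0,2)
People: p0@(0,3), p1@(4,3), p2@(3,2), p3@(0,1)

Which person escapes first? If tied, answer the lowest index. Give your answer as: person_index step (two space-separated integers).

Answer: 0 1

Derivation:
Step 1: p0:(0,3)->(0,2)->EXIT | p1:(4,3)->(3,3) | p2:(3,2)->(3,3) | p3:(0,1)->(0,2)->EXIT
Step 2: p0:escaped | p1:(3,3)->(3,4) | p2:(3,3)->(3,4) | p3:escaped
Step 3: p0:escaped | p1:(3,4)->(3,5)->EXIT | p2:(3,4)->(3,5)->EXIT | p3:escaped
Exit steps: [1, 3, 3, 1]
First to escape: p0 at step 1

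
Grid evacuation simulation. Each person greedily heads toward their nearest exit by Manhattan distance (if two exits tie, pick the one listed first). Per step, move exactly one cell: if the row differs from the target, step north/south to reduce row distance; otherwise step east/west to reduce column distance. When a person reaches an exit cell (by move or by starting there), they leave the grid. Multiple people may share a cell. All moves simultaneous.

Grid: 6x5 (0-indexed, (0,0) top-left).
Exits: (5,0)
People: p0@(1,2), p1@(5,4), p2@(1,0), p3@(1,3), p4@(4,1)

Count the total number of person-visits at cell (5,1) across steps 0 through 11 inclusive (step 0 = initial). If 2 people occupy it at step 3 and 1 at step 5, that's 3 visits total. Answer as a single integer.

Answer: 4

Derivation:
Step 0: p0@(1,2) p1@(5,4) p2@(1,0) p3@(1,3) p4@(4,1) -> at (5,1): 0 [-], cum=0
Step 1: p0@(2,2) p1@(5,3) p2@(2,0) p3@(2,3) p4@(5,1) -> at (5,1): 1 [p4], cum=1
Step 2: p0@(3,2) p1@(5,2) p2@(3,0) p3@(3,3) p4@ESC -> at (5,1): 0 [-], cum=1
Step 3: p0@(4,2) p1@(5,1) p2@(4,0) p3@(4,3) p4@ESC -> at (5,1): 1 [p1], cum=2
Step 4: p0@(5,2) p1@ESC p2@ESC p3@(5,3) p4@ESC -> at (5,1): 0 [-], cum=2
Step 5: p0@(5,1) p1@ESC p2@ESC p3@(5,2) p4@ESC -> at (5,1): 1 [p0], cum=3
Step 6: p0@ESC p1@ESC p2@ESC p3@(5,1) p4@ESC -> at (5,1): 1 [p3], cum=4
Step 7: p0@ESC p1@ESC p2@ESC p3@ESC p4@ESC -> at (5,1): 0 [-], cum=4
Total visits = 4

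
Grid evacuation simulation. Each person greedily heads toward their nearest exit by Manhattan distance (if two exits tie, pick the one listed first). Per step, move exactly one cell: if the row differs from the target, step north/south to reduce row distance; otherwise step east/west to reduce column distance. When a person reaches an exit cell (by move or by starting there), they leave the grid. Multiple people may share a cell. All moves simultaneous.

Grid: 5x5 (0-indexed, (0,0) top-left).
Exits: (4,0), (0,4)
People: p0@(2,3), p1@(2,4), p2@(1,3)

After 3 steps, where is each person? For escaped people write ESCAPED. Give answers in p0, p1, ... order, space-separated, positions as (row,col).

Step 1: p0:(2,3)->(1,3) | p1:(2,4)->(1,4) | p2:(1,3)->(0,3)
Step 2: p0:(1,3)->(0,3) | p1:(1,4)->(0,4)->EXIT | p2:(0,3)->(0,4)->EXIT
Step 3: p0:(0,3)->(0,4)->EXIT | p1:escaped | p2:escaped

ESCAPED ESCAPED ESCAPED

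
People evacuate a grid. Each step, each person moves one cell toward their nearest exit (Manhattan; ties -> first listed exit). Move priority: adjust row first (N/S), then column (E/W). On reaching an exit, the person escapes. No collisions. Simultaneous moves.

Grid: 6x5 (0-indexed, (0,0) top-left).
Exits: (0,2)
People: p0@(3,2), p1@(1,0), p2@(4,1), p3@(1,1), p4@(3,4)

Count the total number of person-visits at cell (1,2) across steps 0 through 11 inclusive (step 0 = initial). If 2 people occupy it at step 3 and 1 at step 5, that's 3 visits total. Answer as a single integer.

Step 0: p0@(3,2) p1@(1,0) p2@(4,1) p3@(1,1) p4@(3,4) -> at (1,2): 0 [-], cum=0
Step 1: p0@(2,2) p1@(0,0) p2@(3,1) p3@(0,1) p4@(2,4) -> at (1,2): 0 [-], cum=0
Step 2: p0@(1,2) p1@(0,1) p2@(2,1) p3@ESC p4@(1,4) -> at (1,2): 1 [p0], cum=1
Step 3: p0@ESC p1@ESC p2@(1,1) p3@ESC p4@(0,4) -> at (1,2): 0 [-], cum=1
Step 4: p0@ESC p1@ESC p2@(0,1) p3@ESC p4@(0,3) -> at (1,2): 0 [-], cum=1
Step 5: p0@ESC p1@ESC p2@ESC p3@ESC p4@ESC -> at (1,2): 0 [-], cum=1
Total visits = 1

Answer: 1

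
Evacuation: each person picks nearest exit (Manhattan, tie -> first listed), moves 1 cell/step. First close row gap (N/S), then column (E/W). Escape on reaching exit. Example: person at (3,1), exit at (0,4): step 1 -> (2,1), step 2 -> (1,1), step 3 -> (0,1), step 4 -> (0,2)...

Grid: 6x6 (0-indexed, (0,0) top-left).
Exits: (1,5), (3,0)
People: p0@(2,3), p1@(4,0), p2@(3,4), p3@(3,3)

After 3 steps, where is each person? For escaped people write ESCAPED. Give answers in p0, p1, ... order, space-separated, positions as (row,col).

Step 1: p0:(2,3)->(1,3) | p1:(4,0)->(3,0)->EXIT | p2:(3,4)->(2,4) | p3:(3,3)->(3,2)
Step 2: p0:(1,3)->(1,4) | p1:escaped | p2:(2,4)->(1,4) | p3:(3,2)->(3,1)
Step 3: p0:(1,4)->(1,5)->EXIT | p1:escaped | p2:(1,4)->(1,5)->EXIT | p3:(3,1)->(3,0)->EXIT

ESCAPED ESCAPED ESCAPED ESCAPED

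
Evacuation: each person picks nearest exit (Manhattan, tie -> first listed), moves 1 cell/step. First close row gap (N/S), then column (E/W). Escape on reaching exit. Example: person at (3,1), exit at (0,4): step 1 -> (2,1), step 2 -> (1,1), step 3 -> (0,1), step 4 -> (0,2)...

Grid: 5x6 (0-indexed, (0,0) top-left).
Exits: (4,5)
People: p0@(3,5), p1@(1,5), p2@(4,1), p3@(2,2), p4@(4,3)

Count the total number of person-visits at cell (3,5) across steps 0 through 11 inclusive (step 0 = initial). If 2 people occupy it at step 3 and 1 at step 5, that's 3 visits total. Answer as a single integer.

Answer: 2

Derivation:
Step 0: p0@(3,5) p1@(1,5) p2@(4,1) p3@(2,2) p4@(4,3) -> at (3,5): 1 [p0], cum=1
Step 1: p0@ESC p1@(2,5) p2@(4,2) p3@(3,2) p4@(4,4) -> at (3,5): 0 [-], cum=1
Step 2: p0@ESC p1@(3,5) p2@(4,3) p3@(4,2) p4@ESC -> at (3,5): 1 [p1], cum=2
Step 3: p0@ESC p1@ESC p2@(4,4) p3@(4,3) p4@ESC -> at (3,5): 0 [-], cum=2
Step 4: p0@ESC p1@ESC p2@ESC p3@(4,4) p4@ESC -> at (3,5): 0 [-], cum=2
Step 5: p0@ESC p1@ESC p2@ESC p3@ESC p4@ESC -> at (3,5): 0 [-], cum=2
Total visits = 2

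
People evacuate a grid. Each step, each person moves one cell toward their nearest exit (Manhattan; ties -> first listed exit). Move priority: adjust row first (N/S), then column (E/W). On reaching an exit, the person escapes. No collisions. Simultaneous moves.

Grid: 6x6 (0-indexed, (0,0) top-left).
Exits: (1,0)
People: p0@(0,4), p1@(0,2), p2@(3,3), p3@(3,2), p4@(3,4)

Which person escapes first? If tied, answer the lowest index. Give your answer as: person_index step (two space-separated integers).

Answer: 1 3

Derivation:
Step 1: p0:(0,4)->(1,4) | p1:(0,2)->(1,2) | p2:(3,3)->(2,3) | p3:(3,2)->(2,2) | p4:(3,4)->(2,4)
Step 2: p0:(1,4)->(1,3) | p1:(1,2)->(1,1) | p2:(2,3)->(1,3) | p3:(2,2)->(1,2) | p4:(2,4)->(1,4)
Step 3: p0:(1,3)->(1,2) | p1:(1,1)->(1,0)->EXIT | p2:(1,3)->(1,2) | p3:(1,2)->(1,1) | p4:(1,4)->(1,3)
Step 4: p0:(1,2)->(1,1) | p1:escaped | p2:(1,2)->(1,1) | p3:(1,1)->(1,0)->EXIT | p4:(1,3)->(1,2)
Step 5: p0:(1,1)->(1,0)->EXIT | p1:escaped | p2:(1,1)->(1,0)->EXIT | p3:escaped | p4:(1,2)->(1,1)
Step 6: p0:escaped | p1:escaped | p2:escaped | p3:escaped | p4:(1,1)->(1,0)->EXIT
Exit steps: [5, 3, 5, 4, 6]
First to escape: p1 at step 3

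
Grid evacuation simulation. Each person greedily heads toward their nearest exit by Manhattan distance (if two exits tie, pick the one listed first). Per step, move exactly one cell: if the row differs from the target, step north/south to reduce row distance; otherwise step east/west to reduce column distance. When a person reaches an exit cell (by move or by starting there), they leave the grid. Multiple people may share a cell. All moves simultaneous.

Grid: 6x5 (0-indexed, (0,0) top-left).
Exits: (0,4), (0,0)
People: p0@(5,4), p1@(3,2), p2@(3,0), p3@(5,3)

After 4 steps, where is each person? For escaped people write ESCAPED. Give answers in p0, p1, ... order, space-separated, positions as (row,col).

Step 1: p0:(5,4)->(4,4) | p1:(3,2)->(2,2) | p2:(3,0)->(2,0) | p3:(5,3)->(4,3)
Step 2: p0:(4,4)->(3,4) | p1:(2,2)->(1,2) | p2:(2,0)->(1,0) | p3:(4,3)->(3,3)
Step 3: p0:(3,4)->(2,4) | p1:(1,2)->(0,2) | p2:(1,0)->(0,0)->EXIT | p3:(3,3)->(2,3)
Step 4: p0:(2,4)->(1,4) | p1:(0,2)->(0,3) | p2:escaped | p3:(2,3)->(1,3)

(1,4) (0,3) ESCAPED (1,3)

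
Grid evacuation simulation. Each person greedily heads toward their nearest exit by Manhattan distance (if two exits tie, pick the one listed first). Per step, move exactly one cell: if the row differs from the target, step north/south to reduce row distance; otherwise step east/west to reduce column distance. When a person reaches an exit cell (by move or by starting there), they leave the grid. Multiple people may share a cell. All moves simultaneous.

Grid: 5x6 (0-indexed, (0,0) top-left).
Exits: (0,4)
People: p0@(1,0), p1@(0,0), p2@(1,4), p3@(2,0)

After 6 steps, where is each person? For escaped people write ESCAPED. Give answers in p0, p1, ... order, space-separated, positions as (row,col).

Step 1: p0:(1,0)->(0,0) | p1:(0,0)->(0,1) | p2:(1,4)->(0,4)->EXIT | p3:(2,0)->(1,0)
Step 2: p0:(0,0)->(0,1) | p1:(0,1)->(0,2) | p2:escaped | p3:(1,0)->(0,0)
Step 3: p0:(0,1)->(0,2) | p1:(0,2)->(0,3) | p2:escaped | p3:(0,0)->(0,1)
Step 4: p0:(0,2)->(0,3) | p1:(0,3)->(0,4)->EXIT | p2:escaped | p3:(0,1)->(0,2)
Step 5: p0:(0,3)->(0,4)->EXIT | p1:escaped | p2:escaped | p3:(0,2)->(0,3)
Step 6: p0:escaped | p1:escaped | p2:escaped | p3:(0,3)->(0,4)->EXIT

ESCAPED ESCAPED ESCAPED ESCAPED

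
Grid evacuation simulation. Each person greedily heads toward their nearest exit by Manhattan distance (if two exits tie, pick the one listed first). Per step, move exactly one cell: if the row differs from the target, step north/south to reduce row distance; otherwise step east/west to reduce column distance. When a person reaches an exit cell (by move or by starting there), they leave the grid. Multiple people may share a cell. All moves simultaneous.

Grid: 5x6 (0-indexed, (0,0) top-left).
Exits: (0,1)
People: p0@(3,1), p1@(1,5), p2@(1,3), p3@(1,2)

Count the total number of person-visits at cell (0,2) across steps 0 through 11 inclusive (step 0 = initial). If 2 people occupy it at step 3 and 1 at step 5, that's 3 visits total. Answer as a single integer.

Answer: 3

Derivation:
Step 0: p0@(3,1) p1@(1,5) p2@(1,3) p3@(1,2) -> at (0,2): 0 [-], cum=0
Step 1: p0@(2,1) p1@(0,5) p2@(0,3) p3@(0,2) -> at (0,2): 1 [p3], cum=1
Step 2: p0@(1,1) p1@(0,4) p2@(0,2) p3@ESC -> at (0,2): 1 [p2], cum=2
Step 3: p0@ESC p1@(0,3) p2@ESC p3@ESC -> at (0,2): 0 [-], cum=2
Step 4: p0@ESC p1@(0,2) p2@ESC p3@ESC -> at (0,2): 1 [p1], cum=3
Step 5: p0@ESC p1@ESC p2@ESC p3@ESC -> at (0,2): 0 [-], cum=3
Total visits = 3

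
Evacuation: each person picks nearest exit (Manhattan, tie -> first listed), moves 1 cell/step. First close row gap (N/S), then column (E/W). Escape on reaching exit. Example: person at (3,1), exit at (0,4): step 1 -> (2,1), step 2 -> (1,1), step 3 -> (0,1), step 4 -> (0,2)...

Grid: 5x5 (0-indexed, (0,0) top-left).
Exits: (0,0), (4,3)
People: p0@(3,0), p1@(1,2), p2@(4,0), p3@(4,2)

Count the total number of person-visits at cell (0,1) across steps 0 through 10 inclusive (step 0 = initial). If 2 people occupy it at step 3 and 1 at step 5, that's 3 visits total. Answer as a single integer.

Answer: 1

Derivation:
Step 0: p0@(3,0) p1@(1,2) p2@(4,0) p3@(4,2) -> at (0,1): 0 [-], cum=0
Step 1: p0@(2,0) p1@(0,2) p2@(4,1) p3@ESC -> at (0,1): 0 [-], cum=0
Step 2: p0@(1,0) p1@(0,1) p2@(4,2) p3@ESC -> at (0,1): 1 [p1], cum=1
Step 3: p0@ESC p1@ESC p2@ESC p3@ESC -> at (0,1): 0 [-], cum=1
Total visits = 1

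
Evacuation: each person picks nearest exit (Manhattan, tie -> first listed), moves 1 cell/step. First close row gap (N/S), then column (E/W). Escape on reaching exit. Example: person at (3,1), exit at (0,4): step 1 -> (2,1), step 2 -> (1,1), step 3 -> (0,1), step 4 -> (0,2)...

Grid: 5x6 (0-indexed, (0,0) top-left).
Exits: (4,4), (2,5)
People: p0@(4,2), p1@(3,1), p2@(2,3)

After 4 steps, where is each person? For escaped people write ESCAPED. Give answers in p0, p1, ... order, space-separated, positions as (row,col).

Step 1: p0:(4,2)->(4,3) | p1:(3,1)->(4,1) | p2:(2,3)->(2,4)
Step 2: p0:(4,3)->(4,4)->EXIT | p1:(4,1)->(4,2) | p2:(2,4)->(2,5)->EXIT
Step 3: p0:escaped | p1:(4,2)->(4,3) | p2:escaped
Step 4: p0:escaped | p1:(4,3)->(4,4)->EXIT | p2:escaped

ESCAPED ESCAPED ESCAPED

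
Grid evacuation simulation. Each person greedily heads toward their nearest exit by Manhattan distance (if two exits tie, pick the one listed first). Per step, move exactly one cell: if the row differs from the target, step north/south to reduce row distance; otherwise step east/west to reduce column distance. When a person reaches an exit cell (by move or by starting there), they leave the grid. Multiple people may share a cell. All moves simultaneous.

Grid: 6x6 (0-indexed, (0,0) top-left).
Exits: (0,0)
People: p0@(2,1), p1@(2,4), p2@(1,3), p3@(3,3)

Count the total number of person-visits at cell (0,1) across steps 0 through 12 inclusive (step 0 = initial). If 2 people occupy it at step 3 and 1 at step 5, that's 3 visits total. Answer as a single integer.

Answer: 4

Derivation:
Step 0: p0@(2,1) p1@(2,4) p2@(1,3) p3@(3,3) -> at (0,1): 0 [-], cum=0
Step 1: p0@(1,1) p1@(1,4) p2@(0,3) p3@(2,3) -> at (0,1): 0 [-], cum=0
Step 2: p0@(0,1) p1@(0,4) p2@(0,2) p3@(1,3) -> at (0,1): 1 [p0], cum=1
Step 3: p0@ESC p1@(0,3) p2@(0,1) p3@(0,3) -> at (0,1): 1 [p2], cum=2
Step 4: p0@ESC p1@(0,2) p2@ESC p3@(0,2) -> at (0,1): 0 [-], cum=2
Step 5: p0@ESC p1@(0,1) p2@ESC p3@(0,1) -> at (0,1): 2 [p1,p3], cum=4
Step 6: p0@ESC p1@ESC p2@ESC p3@ESC -> at (0,1): 0 [-], cum=4
Total visits = 4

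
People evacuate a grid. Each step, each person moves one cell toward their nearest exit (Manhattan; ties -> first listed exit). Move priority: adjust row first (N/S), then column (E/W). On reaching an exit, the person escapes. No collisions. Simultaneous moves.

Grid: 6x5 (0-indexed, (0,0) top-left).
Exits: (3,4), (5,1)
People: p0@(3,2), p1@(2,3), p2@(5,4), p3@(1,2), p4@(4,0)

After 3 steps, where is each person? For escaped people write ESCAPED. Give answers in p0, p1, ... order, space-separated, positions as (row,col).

Step 1: p0:(3,2)->(3,3) | p1:(2,3)->(3,3) | p2:(5,4)->(4,4) | p3:(1,2)->(2,2) | p4:(4,0)->(5,0)
Step 2: p0:(3,3)->(3,4)->EXIT | p1:(3,3)->(3,4)->EXIT | p2:(4,4)->(3,4)->EXIT | p3:(2,2)->(3,2) | p4:(5,0)->(5,1)->EXIT
Step 3: p0:escaped | p1:escaped | p2:escaped | p3:(3,2)->(3,3) | p4:escaped

ESCAPED ESCAPED ESCAPED (3,3) ESCAPED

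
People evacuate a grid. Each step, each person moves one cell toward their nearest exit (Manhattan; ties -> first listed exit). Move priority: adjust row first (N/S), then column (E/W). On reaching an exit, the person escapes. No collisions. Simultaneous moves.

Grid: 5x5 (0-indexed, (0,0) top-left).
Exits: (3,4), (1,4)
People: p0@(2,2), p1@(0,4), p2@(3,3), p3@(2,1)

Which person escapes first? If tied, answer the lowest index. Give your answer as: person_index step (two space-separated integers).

Answer: 1 1

Derivation:
Step 1: p0:(2,2)->(3,2) | p1:(0,4)->(1,4)->EXIT | p2:(3,3)->(3,4)->EXIT | p3:(2,1)->(3,1)
Step 2: p0:(3,2)->(3,3) | p1:escaped | p2:escaped | p3:(3,1)->(3,2)
Step 3: p0:(3,3)->(3,4)->EXIT | p1:escaped | p2:escaped | p3:(3,2)->(3,3)
Step 4: p0:escaped | p1:escaped | p2:escaped | p3:(3,3)->(3,4)->EXIT
Exit steps: [3, 1, 1, 4]
First to escape: p1 at step 1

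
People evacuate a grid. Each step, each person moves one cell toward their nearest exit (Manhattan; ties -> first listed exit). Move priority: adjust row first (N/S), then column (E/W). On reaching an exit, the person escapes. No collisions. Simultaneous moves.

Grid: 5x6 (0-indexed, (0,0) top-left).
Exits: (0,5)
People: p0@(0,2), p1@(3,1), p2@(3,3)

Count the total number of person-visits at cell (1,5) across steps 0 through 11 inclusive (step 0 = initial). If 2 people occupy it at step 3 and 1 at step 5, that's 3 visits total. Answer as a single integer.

Answer: 0

Derivation:
Step 0: p0@(0,2) p1@(3,1) p2@(3,3) -> at (1,5): 0 [-], cum=0
Step 1: p0@(0,3) p1@(2,1) p2@(2,3) -> at (1,5): 0 [-], cum=0
Step 2: p0@(0,4) p1@(1,1) p2@(1,3) -> at (1,5): 0 [-], cum=0
Step 3: p0@ESC p1@(0,1) p2@(0,3) -> at (1,5): 0 [-], cum=0
Step 4: p0@ESC p1@(0,2) p2@(0,4) -> at (1,5): 0 [-], cum=0
Step 5: p0@ESC p1@(0,3) p2@ESC -> at (1,5): 0 [-], cum=0
Step 6: p0@ESC p1@(0,4) p2@ESC -> at (1,5): 0 [-], cum=0
Step 7: p0@ESC p1@ESC p2@ESC -> at (1,5): 0 [-], cum=0
Total visits = 0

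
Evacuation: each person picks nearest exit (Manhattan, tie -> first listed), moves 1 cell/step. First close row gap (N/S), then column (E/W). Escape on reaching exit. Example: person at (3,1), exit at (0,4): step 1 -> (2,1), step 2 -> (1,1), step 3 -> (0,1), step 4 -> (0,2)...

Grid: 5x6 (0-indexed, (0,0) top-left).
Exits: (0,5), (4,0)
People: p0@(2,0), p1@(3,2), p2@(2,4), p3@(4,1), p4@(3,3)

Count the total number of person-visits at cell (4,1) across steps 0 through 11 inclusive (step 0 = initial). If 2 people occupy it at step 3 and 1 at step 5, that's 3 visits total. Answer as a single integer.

Step 0: p0@(2,0) p1@(3,2) p2@(2,4) p3@(4,1) p4@(3,3) -> at (4,1): 1 [p3], cum=1
Step 1: p0@(3,0) p1@(4,2) p2@(1,4) p3@ESC p4@(4,3) -> at (4,1): 0 [-], cum=1
Step 2: p0@ESC p1@(4,1) p2@(0,4) p3@ESC p4@(4,2) -> at (4,1): 1 [p1], cum=2
Step 3: p0@ESC p1@ESC p2@ESC p3@ESC p4@(4,1) -> at (4,1): 1 [p4], cum=3
Step 4: p0@ESC p1@ESC p2@ESC p3@ESC p4@ESC -> at (4,1): 0 [-], cum=3
Total visits = 3

Answer: 3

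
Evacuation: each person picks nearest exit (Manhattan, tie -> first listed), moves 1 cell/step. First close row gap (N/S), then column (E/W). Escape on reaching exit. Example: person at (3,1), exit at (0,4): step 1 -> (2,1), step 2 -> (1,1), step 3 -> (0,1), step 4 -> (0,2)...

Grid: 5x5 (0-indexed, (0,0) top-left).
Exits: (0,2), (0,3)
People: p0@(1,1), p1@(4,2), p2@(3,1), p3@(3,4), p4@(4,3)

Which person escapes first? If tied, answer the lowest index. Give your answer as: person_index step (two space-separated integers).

Step 1: p0:(1,1)->(0,1) | p1:(4,2)->(3,2) | p2:(3,1)->(2,1) | p3:(3,4)->(2,4) | p4:(4,3)->(3,3)
Step 2: p0:(0,1)->(0,2)->EXIT | p1:(3,2)->(2,2) | p2:(2,1)->(1,1) | p3:(2,4)->(1,4) | p4:(3,3)->(2,3)
Step 3: p0:escaped | p1:(2,2)->(1,2) | p2:(1,1)->(0,1) | p3:(1,4)->(0,4) | p4:(2,3)->(1,3)
Step 4: p0:escaped | p1:(1,2)->(0,2)->EXIT | p2:(0,1)->(0,2)->EXIT | p3:(0,4)->(0,3)->EXIT | p4:(1,3)->(0,3)->EXIT
Exit steps: [2, 4, 4, 4, 4]
First to escape: p0 at step 2

Answer: 0 2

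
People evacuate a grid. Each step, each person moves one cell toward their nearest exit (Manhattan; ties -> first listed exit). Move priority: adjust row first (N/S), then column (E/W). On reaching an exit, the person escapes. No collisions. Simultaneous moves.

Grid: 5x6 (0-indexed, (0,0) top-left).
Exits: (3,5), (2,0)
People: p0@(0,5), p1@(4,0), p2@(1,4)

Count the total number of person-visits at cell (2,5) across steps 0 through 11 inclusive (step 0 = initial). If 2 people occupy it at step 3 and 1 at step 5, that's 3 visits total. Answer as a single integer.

Step 0: p0@(0,5) p1@(4,0) p2@(1,4) -> at (2,5): 0 [-], cum=0
Step 1: p0@(1,5) p1@(3,0) p2@(2,4) -> at (2,5): 0 [-], cum=0
Step 2: p0@(2,5) p1@ESC p2@(3,4) -> at (2,5): 1 [p0], cum=1
Step 3: p0@ESC p1@ESC p2@ESC -> at (2,5): 0 [-], cum=1
Total visits = 1

Answer: 1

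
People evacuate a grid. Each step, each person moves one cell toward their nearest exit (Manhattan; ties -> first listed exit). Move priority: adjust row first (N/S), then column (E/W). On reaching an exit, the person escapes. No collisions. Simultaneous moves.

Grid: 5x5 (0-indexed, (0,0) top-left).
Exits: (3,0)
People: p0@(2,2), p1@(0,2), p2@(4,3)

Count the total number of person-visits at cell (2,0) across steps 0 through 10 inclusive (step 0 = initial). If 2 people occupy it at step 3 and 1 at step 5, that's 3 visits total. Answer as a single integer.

Answer: 0

Derivation:
Step 0: p0@(2,2) p1@(0,2) p2@(4,3) -> at (2,0): 0 [-], cum=0
Step 1: p0@(3,2) p1@(1,2) p2@(3,3) -> at (2,0): 0 [-], cum=0
Step 2: p0@(3,1) p1@(2,2) p2@(3,2) -> at (2,0): 0 [-], cum=0
Step 3: p0@ESC p1@(3,2) p2@(3,1) -> at (2,0): 0 [-], cum=0
Step 4: p0@ESC p1@(3,1) p2@ESC -> at (2,0): 0 [-], cum=0
Step 5: p0@ESC p1@ESC p2@ESC -> at (2,0): 0 [-], cum=0
Total visits = 0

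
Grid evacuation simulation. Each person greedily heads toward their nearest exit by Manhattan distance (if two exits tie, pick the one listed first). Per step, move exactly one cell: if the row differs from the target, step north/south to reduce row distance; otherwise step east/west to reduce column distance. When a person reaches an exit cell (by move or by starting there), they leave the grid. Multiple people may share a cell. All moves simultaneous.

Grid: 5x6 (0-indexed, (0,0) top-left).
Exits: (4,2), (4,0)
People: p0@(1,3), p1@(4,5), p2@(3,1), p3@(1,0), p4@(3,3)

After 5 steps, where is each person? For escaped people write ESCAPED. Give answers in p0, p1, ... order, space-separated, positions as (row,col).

Step 1: p0:(1,3)->(2,3) | p1:(4,5)->(4,4) | p2:(3,1)->(4,1) | p3:(1,0)->(2,0) | p4:(3,3)->(4,3)
Step 2: p0:(2,3)->(3,3) | p1:(4,4)->(4,3) | p2:(4,1)->(4,2)->EXIT | p3:(2,0)->(3,0) | p4:(4,3)->(4,2)->EXIT
Step 3: p0:(3,3)->(4,3) | p1:(4,3)->(4,2)->EXIT | p2:escaped | p3:(3,0)->(4,0)->EXIT | p4:escaped
Step 4: p0:(4,3)->(4,2)->EXIT | p1:escaped | p2:escaped | p3:escaped | p4:escaped

ESCAPED ESCAPED ESCAPED ESCAPED ESCAPED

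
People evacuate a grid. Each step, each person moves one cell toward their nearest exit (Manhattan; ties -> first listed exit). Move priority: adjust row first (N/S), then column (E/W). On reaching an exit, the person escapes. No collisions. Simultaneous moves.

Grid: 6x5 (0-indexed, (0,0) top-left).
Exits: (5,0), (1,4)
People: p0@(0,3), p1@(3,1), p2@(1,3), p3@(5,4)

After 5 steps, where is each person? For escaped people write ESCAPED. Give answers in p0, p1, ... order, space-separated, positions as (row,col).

Step 1: p0:(0,3)->(1,3) | p1:(3,1)->(4,1) | p2:(1,3)->(1,4)->EXIT | p3:(5,4)->(5,3)
Step 2: p0:(1,3)->(1,4)->EXIT | p1:(4,1)->(5,1) | p2:escaped | p3:(5,3)->(5,2)
Step 3: p0:escaped | p1:(5,1)->(5,0)->EXIT | p2:escaped | p3:(5,2)->(5,1)
Step 4: p0:escaped | p1:escaped | p2:escaped | p3:(5,1)->(5,0)->EXIT

ESCAPED ESCAPED ESCAPED ESCAPED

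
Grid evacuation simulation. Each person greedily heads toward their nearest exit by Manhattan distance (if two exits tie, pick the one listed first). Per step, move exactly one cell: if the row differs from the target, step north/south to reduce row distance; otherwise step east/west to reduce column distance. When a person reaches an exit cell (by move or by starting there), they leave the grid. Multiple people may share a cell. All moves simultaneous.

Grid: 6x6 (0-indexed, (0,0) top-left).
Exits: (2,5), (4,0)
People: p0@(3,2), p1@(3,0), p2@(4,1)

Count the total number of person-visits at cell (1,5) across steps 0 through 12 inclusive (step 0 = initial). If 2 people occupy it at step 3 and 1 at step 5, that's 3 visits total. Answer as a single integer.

Step 0: p0@(3,2) p1@(3,0) p2@(4,1) -> at (1,5): 0 [-], cum=0
Step 1: p0@(4,2) p1@ESC p2@ESC -> at (1,5): 0 [-], cum=0
Step 2: p0@(4,1) p1@ESC p2@ESC -> at (1,5): 0 [-], cum=0
Step 3: p0@ESC p1@ESC p2@ESC -> at (1,5): 0 [-], cum=0
Total visits = 0

Answer: 0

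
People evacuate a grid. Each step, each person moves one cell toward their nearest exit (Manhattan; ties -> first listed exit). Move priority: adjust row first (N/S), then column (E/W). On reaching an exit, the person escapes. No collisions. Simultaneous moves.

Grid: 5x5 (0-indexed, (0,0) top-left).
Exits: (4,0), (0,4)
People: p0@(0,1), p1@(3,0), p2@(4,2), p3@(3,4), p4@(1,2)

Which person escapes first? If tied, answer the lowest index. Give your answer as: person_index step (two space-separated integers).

Step 1: p0:(0,1)->(0,2) | p1:(3,0)->(4,0)->EXIT | p2:(4,2)->(4,1) | p3:(3,4)->(2,4) | p4:(1,2)->(0,2)
Step 2: p0:(0,2)->(0,3) | p1:escaped | p2:(4,1)->(4,0)->EXIT | p3:(2,4)->(1,4) | p4:(0,2)->(0,3)
Step 3: p0:(0,3)->(0,4)->EXIT | p1:escaped | p2:escaped | p3:(1,4)->(0,4)->EXIT | p4:(0,3)->(0,4)->EXIT
Exit steps: [3, 1, 2, 3, 3]
First to escape: p1 at step 1

Answer: 1 1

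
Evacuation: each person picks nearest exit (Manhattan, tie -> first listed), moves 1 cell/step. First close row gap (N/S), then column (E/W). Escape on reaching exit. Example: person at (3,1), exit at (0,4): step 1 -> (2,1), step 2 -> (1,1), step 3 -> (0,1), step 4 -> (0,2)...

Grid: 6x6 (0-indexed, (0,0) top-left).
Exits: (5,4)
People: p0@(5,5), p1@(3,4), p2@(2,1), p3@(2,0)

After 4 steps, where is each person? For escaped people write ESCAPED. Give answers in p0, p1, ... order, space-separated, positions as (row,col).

Step 1: p0:(5,5)->(5,4)->EXIT | p1:(3,4)->(4,4) | p2:(2,1)->(3,1) | p3:(2,0)->(3,0)
Step 2: p0:escaped | p1:(4,4)->(5,4)->EXIT | p2:(3,1)->(4,1) | p3:(3,0)->(4,0)
Step 3: p0:escaped | p1:escaped | p2:(4,1)->(5,1) | p3:(4,0)->(5,0)
Step 4: p0:escaped | p1:escaped | p2:(5,1)->(5,2) | p3:(5,0)->(5,1)

ESCAPED ESCAPED (5,2) (5,1)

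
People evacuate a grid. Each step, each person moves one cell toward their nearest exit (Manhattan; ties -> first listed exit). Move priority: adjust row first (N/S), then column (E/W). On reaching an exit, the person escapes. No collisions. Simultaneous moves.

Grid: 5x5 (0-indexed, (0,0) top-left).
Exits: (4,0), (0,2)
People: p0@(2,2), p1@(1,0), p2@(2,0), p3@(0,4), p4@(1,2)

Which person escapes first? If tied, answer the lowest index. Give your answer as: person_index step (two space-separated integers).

Answer: 4 1

Derivation:
Step 1: p0:(2,2)->(1,2) | p1:(1,0)->(2,0) | p2:(2,0)->(3,0) | p3:(0,4)->(0,3) | p4:(1,2)->(0,2)->EXIT
Step 2: p0:(1,2)->(0,2)->EXIT | p1:(2,0)->(3,0) | p2:(3,0)->(4,0)->EXIT | p3:(0,3)->(0,2)->EXIT | p4:escaped
Step 3: p0:escaped | p1:(3,0)->(4,0)->EXIT | p2:escaped | p3:escaped | p4:escaped
Exit steps: [2, 3, 2, 2, 1]
First to escape: p4 at step 1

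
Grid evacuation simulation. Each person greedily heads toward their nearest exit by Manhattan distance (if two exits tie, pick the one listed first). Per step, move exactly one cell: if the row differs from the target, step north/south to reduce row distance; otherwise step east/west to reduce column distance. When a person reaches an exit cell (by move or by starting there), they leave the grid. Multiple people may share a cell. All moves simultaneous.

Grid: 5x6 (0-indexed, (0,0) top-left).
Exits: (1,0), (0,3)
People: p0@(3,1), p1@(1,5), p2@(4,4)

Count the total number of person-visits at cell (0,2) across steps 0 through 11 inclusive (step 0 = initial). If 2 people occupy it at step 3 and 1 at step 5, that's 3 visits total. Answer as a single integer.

Step 0: p0@(3,1) p1@(1,5) p2@(4,4) -> at (0,2): 0 [-], cum=0
Step 1: p0@(2,1) p1@(0,5) p2@(3,4) -> at (0,2): 0 [-], cum=0
Step 2: p0@(1,1) p1@(0,4) p2@(2,4) -> at (0,2): 0 [-], cum=0
Step 3: p0@ESC p1@ESC p2@(1,4) -> at (0,2): 0 [-], cum=0
Step 4: p0@ESC p1@ESC p2@(0,4) -> at (0,2): 0 [-], cum=0
Step 5: p0@ESC p1@ESC p2@ESC -> at (0,2): 0 [-], cum=0
Total visits = 0

Answer: 0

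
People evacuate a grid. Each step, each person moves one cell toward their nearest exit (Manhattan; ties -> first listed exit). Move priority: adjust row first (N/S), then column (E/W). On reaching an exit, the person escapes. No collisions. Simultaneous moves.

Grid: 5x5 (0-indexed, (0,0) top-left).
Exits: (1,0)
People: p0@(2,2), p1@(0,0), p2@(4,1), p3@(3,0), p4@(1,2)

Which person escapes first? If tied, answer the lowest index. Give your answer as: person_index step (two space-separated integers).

Answer: 1 1

Derivation:
Step 1: p0:(2,2)->(1,2) | p1:(0,0)->(1,0)->EXIT | p2:(4,1)->(3,1) | p3:(3,0)->(2,0) | p4:(1,2)->(1,1)
Step 2: p0:(1,2)->(1,1) | p1:escaped | p2:(3,1)->(2,1) | p3:(2,0)->(1,0)->EXIT | p4:(1,1)->(1,0)->EXIT
Step 3: p0:(1,1)->(1,0)->EXIT | p1:escaped | p2:(2,1)->(1,1) | p3:escaped | p4:escaped
Step 4: p0:escaped | p1:escaped | p2:(1,1)->(1,0)->EXIT | p3:escaped | p4:escaped
Exit steps: [3, 1, 4, 2, 2]
First to escape: p1 at step 1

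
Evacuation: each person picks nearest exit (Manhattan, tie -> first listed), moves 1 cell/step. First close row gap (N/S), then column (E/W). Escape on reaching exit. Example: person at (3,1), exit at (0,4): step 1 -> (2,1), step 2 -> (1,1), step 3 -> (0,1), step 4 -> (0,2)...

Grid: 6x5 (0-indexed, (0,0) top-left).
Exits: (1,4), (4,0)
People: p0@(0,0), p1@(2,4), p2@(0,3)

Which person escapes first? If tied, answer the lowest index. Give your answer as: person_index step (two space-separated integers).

Answer: 1 1

Derivation:
Step 1: p0:(0,0)->(1,0) | p1:(2,4)->(1,4)->EXIT | p2:(0,3)->(1,3)
Step 2: p0:(1,0)->(2,0) | p1:escaped | p2:(1,3)->(1,4)->EXIT
Step 3: p0:(2,0)->(3,0) | p1:escaped | p2:escaped
Step 4: p0:(3,0)->(4,0)->EXIT | p1:escaped | p2:escaped
Exit steps: [4, 1, 2]
First to escape: p1 at step 1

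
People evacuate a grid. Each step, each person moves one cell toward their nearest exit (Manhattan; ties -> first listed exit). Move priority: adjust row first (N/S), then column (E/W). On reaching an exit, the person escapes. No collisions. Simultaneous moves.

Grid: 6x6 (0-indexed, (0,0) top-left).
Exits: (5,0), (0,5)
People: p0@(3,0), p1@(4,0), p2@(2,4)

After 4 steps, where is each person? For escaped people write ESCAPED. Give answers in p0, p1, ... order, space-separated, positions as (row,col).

Step 1: p0:(3,0)->(4,0) | p1:(4,0)->(5,0)->EXIT | p2:(2,4)->(1,4)
Step 2: p0:(4,0)->(5,0)->EXIT | p1:escaped | p2:(1,4)->(0,4)
Step 3: p0:escaped | p1:escaped | p2:(0,4)->(0,5)->EXIT

ESCAPED ESCAPED ESCAPED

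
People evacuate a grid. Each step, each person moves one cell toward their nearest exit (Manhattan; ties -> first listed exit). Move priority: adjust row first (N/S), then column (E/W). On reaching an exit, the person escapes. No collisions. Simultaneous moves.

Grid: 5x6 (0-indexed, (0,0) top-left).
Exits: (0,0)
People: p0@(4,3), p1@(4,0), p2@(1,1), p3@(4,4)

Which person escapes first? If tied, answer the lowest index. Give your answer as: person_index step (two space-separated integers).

Answer: 2 2

Derivation:
Step 1: p0:(4,3)->(3,3) | p1:(4,0)->(3,0) | p2:(1,1)->(0,1) | p3:(4,4)->(3,4)
Step 2: p0:(3,3)->(2,3) | p1:(3,0)->(2,0) | p2:(0,1)->(0,0)->EXIT | p3:(3,4)->(2,4)
Step 3: p0:(2,3)->(1,3) | p1:(2,0)->(1,0) | p2:escaped | p3:(2,4)->(1,4)
Step 4: p0:(1,3)->(0,3) | p1:(1,0)->(0,0)->EXIT | p2:escaped | p3:(1,4)->(0,4)
Step 5: p0:(0,3)->(0,2) | p1:escaped | p2:escaped | p3:(0,4)->(0,3)
Step 6: p0:(0,2)->(0,1) | p1:escaped | p2:escaped | p3:(0,3)->(0,2)
Step 7: p0:(0,1)->(0,0)->EXIT | p1:escaped | p2:escaped | p3:(0,2)->(0,1)
Step 8: p0:escaped | p1:escaped | p2:escaped | p3:(0,1)->(0,0)->EXIT
Exit steps: [7, 4, 2, 8]
First to escape: p2 at step 2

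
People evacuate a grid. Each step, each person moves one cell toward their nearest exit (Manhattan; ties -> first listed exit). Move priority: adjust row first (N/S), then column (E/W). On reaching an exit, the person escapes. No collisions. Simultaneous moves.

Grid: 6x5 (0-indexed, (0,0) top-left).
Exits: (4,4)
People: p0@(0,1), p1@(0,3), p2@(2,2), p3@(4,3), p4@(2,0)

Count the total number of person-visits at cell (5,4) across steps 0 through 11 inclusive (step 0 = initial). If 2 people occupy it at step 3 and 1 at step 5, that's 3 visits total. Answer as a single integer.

Answer: 0

Derivation:
Step 0: p0@(0,1) p1@(0,3) p2@(2,2) p3@(4,3) p4@(2,0) -> at (5,4): 0 [-], cum=0
Step 1: p0@(1,1) p1@(1,3) p2@(3,2) p3@ESC p4@(3,0) -> at (5,4): 0 [-], cum=0
Step 2: p0@(2,1) p1@(2,3) p2@(4,2) p3@ESC p4@(4,0) -> at (5,4): 0 [-], cum=0
Step 3: p0@(3,1) p1@(3,3) p2@(4,3) p3@ESC p4@(4,1) -> at (5,4): 0 [-], cum=0
Step 4: p0@(4,1) p1@(4,3) p2@ESC p3@ESC p4@(4,2) -> at (5,4): 0 [-], cum=0
Step 5: p0@(4,2) p1@ESC p2@ESC p3@ESC p4@(4,3) -> at (5,4): 0 [-], cum=0
Step 6: p0@(4,3) p1@ESC p2@ESC p3@ESC p4@ESC -> at (5,4): 0 [-], cum=0
Step 7: p0@ESC p1@ESC p2@ESC p3@ESC p4@ESC -> at (5,4): 0 [-], cum=0
Total visits = 0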